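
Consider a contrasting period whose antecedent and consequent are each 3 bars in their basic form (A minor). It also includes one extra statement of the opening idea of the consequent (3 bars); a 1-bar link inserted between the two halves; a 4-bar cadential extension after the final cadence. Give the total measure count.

Basic contrasting period: 3 + 3 = 6 bars.
6 (basic form) + 3 (extra statement) + 1 (link) + 4 (cadential extension) = 14.

14 measures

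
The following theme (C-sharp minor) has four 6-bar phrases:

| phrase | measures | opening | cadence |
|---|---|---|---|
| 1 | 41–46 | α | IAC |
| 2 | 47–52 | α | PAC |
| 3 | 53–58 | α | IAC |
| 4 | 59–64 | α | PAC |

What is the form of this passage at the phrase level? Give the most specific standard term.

repeated period

The cadence pattern IAC–PAC–IAC–PAC is weak–strong twice, and phrases 3–4 restate phrases 1–2: a period heard twice, not a double period (which would end weakly at phrase 2).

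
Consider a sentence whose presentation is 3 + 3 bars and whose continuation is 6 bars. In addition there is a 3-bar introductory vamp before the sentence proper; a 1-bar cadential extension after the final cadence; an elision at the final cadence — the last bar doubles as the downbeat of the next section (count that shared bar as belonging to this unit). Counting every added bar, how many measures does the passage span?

16 measures

Basic sentence: 3 + 3 + 6 = 12 bars.
12 (basic form) + 3 (introduction) + 1 (cadential extension) = 16.
The elision shares a bar with the next section but does not change this unit's count.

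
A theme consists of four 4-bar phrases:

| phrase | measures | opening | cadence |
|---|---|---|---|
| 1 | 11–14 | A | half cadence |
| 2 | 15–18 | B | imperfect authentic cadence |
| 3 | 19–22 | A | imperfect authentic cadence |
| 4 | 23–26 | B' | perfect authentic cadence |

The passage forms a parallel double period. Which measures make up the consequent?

measures 19–26

In a double period the first pair of phrases (ending imperfect authentic cadence) is the large antecedent and the second pair (ending perfect authentic cadence) is the large consequent; the consequent is measures 19–26.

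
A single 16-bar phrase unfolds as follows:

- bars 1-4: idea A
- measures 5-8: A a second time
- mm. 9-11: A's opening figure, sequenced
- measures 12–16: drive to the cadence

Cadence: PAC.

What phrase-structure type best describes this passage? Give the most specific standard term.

sentence

Basic idea (mm. 1-4) + its repetition (mm. 5-8) form the presentation; fragmentation and cadence (measures 9-16) form the continuation — the 16-bar whole is a sentence.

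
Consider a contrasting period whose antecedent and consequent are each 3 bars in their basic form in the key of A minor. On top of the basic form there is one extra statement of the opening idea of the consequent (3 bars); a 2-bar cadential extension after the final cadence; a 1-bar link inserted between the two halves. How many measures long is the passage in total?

Basic contrasting period: 3 + 3 = 6 bars.
6 (basic form) + 3 (extra statement) + 2 (cadential extension) + 1 (link) = 12.

12 measures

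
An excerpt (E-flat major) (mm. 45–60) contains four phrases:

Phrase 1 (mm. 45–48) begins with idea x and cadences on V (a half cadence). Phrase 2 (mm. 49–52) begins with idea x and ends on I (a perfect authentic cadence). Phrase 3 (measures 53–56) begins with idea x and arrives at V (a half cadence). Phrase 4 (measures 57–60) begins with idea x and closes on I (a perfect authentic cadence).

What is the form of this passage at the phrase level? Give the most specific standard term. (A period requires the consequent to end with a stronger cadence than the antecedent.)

The cadence pattern HC–PAC–HC–PAC is weak–strong twice, and phrases 3–4 restate phrases 1–2: a period heard twice, not a double period (which would end weakly at phrase 2).

repeated period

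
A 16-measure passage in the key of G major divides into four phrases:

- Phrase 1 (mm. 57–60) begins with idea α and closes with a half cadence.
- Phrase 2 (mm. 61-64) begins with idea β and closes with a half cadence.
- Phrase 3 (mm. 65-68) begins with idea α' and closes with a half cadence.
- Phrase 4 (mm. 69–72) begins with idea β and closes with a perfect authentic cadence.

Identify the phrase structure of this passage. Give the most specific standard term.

parallel double period

Four phrases in two halves: the first half (mm. 57–64) ends with a half cadence, the second (bars 65–72) with a perfect authentic cadence — a large antecedent–consequent pair, i.e. a double period.
Phrase 3 begins with the same material as phrase 1, making it parallel.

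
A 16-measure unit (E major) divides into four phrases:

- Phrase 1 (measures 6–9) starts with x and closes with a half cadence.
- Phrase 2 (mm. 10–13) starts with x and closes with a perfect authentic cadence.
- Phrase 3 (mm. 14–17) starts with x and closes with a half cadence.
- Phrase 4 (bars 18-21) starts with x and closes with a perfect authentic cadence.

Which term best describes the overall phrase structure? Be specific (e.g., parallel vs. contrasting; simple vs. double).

The cadence pattern HC–PAC–HC–PAC is weak–strong twice, and phrases 3–4 restate phrases 1–2: a period heard twice, not a double period (which would end weakly at phrase 2).

repeated period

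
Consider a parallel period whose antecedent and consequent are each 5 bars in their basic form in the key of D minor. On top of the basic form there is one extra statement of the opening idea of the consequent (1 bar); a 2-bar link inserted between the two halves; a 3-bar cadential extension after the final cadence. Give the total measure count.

Basic parallel period: 5 + 5 = 10 bars.
10 (basic form) + 1 (extra statement) + 2 (link) + 3 (cadential extension) = 16.

16 measures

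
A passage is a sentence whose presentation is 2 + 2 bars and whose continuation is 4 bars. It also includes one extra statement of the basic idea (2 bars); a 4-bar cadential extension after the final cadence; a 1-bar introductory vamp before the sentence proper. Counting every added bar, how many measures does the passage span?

Basic sentence: 2 + 2 + 4 = 8 bars.
8 (basic form) + 2 (extra statement) + 4 (cadential extension) + 1 (introduction) = 15.

15 measures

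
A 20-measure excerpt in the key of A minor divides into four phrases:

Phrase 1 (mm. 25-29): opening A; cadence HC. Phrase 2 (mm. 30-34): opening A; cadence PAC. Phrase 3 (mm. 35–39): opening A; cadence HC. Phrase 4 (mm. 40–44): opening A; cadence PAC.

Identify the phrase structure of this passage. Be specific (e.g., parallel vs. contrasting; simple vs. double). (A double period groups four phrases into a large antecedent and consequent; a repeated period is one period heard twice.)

The cadence pattern HC–PAC–HC–PAC is weak–strong twice, and phrases 3–4 restate phrases 1–2: a period heard twice, not a double period (which would end weakly at phrase 2).

repeated period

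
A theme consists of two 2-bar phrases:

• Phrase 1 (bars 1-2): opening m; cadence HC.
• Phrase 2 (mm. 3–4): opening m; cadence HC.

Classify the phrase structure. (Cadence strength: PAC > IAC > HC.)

Both phrases have the same opening (m) and the same cadence (half cadence): the second is a restatement, not a consequent, so this is a repeated phrase rather than a period.

repeated phrase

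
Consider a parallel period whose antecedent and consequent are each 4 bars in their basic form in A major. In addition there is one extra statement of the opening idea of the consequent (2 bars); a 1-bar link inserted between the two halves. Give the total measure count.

Basic parallel period: 4 + 4 = 8 bars.
8 (basic form) + 2 (extra statement) + 1 (link) = 11.

11 measures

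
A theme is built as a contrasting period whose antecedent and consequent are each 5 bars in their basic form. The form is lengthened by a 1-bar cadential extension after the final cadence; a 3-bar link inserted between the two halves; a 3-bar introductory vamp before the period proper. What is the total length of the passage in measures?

17 measures

Basic contrasting period: 5 + 5 = 10 bars.
10 (basic form) + 1 (cadential extension) + 3 (link) + 3 (introduction) = 17.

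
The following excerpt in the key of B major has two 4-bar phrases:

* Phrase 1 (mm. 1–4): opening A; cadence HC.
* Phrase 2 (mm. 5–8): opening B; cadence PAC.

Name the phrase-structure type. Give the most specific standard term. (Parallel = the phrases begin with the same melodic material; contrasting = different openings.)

contrasting period

Phrase 1 ends with a half cadence (weaker) and phrase 2 with a perfect authentic cadence (stronger): antecedent + consequent = a period.
The two phrases open with different material (A / B), so the period is contrasting.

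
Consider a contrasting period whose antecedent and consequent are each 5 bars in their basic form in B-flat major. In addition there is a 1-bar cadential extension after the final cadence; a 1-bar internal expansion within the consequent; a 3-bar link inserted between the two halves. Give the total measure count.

15 measures

Basic contrasting period: 5 + 5 = 10 bars.
10 (basic form) + 1 (cadential extension) + 1 (internal expansion) + 3 (link) = 15.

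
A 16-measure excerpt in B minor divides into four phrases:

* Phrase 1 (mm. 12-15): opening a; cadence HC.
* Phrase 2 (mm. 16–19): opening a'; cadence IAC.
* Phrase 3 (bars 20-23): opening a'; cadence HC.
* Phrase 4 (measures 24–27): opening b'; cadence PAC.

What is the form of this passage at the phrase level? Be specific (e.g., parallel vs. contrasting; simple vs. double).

Four phrases in two halves: the first half (mm. 12–19) ends with an imperfect authentic cadence, the second (measures 20-27) with a perfect authentic cadence — a large antecedent–consequent pair, i.e. a double period.
Phrase 3 begins with the same material as phrase 1, making it parallel.

parallel double period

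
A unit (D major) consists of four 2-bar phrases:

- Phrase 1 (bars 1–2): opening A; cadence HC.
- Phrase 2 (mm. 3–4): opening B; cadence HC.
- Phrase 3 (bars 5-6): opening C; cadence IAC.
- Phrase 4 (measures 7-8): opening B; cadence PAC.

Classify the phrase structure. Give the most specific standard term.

Four phrases in two halves: the first half (measures 1-4) ends with a half cadence, the second (mm. 5-8) with a perfect authentic cadence — a large antecedent–consequent pair, i.e. a double period.
Phrase 3 begins with different material from phrase 1, making it contrasting.

contrasting double period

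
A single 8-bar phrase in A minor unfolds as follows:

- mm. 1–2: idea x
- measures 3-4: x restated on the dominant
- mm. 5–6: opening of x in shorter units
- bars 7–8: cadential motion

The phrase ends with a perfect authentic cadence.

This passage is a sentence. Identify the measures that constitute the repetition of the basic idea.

The presentation of a sentence is the basic idea (bars 1-2) plus its repetition (mm. 3–4); the repetition of the basic idea is therefore bars 3–4.

measures 3–4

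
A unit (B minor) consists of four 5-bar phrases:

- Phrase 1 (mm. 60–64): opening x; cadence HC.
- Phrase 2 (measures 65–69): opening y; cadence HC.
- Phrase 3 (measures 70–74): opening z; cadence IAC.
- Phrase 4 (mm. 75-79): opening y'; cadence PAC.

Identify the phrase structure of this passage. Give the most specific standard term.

Four phrases in two halves: the first half (mm. 60-69) ends with a half cadence, the second (bars 70-79) with a perfect authentic cadence — a large antecedent–consequent pair, i.e. a double period.
Phrase 3 begins with different material from phrase 1, making it contrasting.

contrasting double period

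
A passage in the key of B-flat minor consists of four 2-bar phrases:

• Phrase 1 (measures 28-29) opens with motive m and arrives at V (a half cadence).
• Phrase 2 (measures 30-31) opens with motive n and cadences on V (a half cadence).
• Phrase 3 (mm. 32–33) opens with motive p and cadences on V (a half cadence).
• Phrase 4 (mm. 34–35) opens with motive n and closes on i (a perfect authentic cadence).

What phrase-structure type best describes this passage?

contrasting double period

Four phrases in two halves: the first half (bars 28–31) ends with a half cadence, the second (mm. 32–35) with a perfect authentic cadence — a large antecedent–consequent pair, i.e. a double period.
Phrase 3 begins with different material from phrase 1, making it contrasting.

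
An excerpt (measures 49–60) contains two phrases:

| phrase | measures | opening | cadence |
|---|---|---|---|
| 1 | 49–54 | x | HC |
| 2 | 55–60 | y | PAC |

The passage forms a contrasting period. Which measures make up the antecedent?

measures 49–54

The phrase ending with the weaker cadence (half cadence) is the antecedent; the one ending more conclusively (perfect authentic cadence) is the consequent. The antecedent is measures 49–54.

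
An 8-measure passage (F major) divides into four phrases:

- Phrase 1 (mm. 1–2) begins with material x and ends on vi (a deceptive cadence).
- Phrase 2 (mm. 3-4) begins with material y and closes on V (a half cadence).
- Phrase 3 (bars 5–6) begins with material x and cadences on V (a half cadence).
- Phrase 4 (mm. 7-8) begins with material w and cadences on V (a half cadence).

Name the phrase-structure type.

Phrase 4 ends with a half cadence, no stronger than phrase 2's half cadence, so the four phrases do not form a double period; nor do phrases 3–4 duplicate 1–2, so it is not a repeated period. With no phrase reaching a conclusive cadence, the passage is a phrase group.

phrase group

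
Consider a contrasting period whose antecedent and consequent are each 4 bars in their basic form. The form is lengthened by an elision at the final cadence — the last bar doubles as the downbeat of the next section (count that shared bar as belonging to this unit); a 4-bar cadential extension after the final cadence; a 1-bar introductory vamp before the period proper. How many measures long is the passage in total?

Basic contrasting period: 4 + 4 = 8 bars.
8 (basic form) + 4 (cadential extension) + 1 (introduction) = 13.
The elision shares a bar with the next section but does not change this unit's count.

13 measures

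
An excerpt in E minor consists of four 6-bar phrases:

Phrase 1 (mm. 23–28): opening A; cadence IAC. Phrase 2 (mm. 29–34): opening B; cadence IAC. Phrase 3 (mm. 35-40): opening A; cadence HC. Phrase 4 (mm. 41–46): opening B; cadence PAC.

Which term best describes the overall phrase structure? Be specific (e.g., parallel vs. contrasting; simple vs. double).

parallel double period

Four phrases in two halves: the first half (mm. 23-34) ends with an imperfect authentic cadence, the second (bars 35–46) with a perfect authentic cadence — a large antecedent–consequent pair, i.e. a double period.
Phrase 3 begins with the same material as phrase 1, making it parallel.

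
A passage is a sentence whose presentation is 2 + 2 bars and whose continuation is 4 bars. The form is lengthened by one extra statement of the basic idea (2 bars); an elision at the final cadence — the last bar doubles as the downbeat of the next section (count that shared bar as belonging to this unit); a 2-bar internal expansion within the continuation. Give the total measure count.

12 measures

Basic sentence: 2 + 2 + 4 = 8 bars.
8 (basic form) + 2 (extra statement) + 2 (internal expansion) = 12.
The elision shares a bar with the next section but does not change this unit's count.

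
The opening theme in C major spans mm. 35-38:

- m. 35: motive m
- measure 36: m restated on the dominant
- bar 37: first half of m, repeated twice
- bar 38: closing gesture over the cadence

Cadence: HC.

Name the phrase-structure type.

sentence

Basic idea (measure 35) + its repetition (measure 36) form the presentation; fragmentation and cadence (bars 37–38) form the continuation — the 4-bar whole is a sentence.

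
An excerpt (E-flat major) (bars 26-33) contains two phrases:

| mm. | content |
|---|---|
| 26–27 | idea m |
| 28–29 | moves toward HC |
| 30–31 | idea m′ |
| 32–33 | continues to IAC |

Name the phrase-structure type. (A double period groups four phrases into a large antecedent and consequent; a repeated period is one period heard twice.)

parallel period

Phrase 1 ends with a half cadence (weaker) and phrase 2 with an imperfect authentic cadence (stronger): antecedent + consequent = a period.
The two phrases open with the same material (m / m′), so the period is parallel.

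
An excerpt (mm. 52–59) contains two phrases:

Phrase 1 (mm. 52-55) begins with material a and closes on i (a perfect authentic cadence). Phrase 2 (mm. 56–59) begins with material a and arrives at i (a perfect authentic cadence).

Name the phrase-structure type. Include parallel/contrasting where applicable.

Both phrases have the same opening (a) and the same cadence (perfect authentic cadence): the second is a restatement, not a consequent, so this is a repeated phrase rather than a period.

repeated phrase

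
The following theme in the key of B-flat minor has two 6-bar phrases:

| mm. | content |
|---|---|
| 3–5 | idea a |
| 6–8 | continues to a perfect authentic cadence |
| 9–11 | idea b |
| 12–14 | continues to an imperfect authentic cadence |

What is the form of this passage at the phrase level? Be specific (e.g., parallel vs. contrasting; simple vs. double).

phrase group

The second phrase closes with an imperfect authentic cadence, which is not stronger than the first phrase's perfect authentic cadence; without a weak→strong cadential pair there is no antecedent–consequent relationship, so this is a phrase group rather than a period.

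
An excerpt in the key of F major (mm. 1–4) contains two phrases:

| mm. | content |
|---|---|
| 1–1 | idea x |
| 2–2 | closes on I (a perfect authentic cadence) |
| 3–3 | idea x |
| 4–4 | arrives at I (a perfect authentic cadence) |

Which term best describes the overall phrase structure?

repeated phrase

Both phrases have the same opening (x) and the same cadence (perfect authentic cadence): the second is a restatement, not a consequent, so this is a repeated phrase rather than a period.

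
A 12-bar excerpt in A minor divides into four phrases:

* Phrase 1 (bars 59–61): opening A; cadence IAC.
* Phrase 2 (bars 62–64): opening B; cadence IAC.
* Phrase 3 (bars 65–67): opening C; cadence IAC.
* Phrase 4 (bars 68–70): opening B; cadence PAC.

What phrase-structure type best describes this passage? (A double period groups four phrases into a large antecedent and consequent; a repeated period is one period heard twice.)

Four phrases in two halves: the first half (mm. 59–64) ends with an imperfect authentic cadence, the second (mm. 65-70) with a perfect authentic cadence — a large antecedent–consequent pair, i.e. a double period.
Phrase 3 begins with different material from phrase 1, making it contrasting.

contrasting double period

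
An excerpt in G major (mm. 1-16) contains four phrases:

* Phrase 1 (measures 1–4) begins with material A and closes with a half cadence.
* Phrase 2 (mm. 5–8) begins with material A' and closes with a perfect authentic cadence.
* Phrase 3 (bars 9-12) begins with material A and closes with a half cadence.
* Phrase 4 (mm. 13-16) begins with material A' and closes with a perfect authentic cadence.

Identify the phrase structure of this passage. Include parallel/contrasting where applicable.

repeated period

The cadence pattern HC–PAC–HC–PAC is weak–strong twice, and phrases 3–4 restate phrases 1–2: a period heard twice, not a double period (which would end weakly at phrase 2).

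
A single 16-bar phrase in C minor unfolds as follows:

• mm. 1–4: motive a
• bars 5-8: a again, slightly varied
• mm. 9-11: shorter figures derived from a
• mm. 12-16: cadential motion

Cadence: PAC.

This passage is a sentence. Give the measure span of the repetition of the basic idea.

The presentation of a sentence is the basic idea (bars 1–4) plus its repetition (mm. 5–8); the repetition of the basic idea is therefore mm. 5–8.

measures 5–8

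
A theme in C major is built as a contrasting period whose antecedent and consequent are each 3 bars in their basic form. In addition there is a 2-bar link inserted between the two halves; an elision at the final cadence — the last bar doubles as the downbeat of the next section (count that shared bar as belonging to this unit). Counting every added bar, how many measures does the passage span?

8 measures

Basic contrasting period: 3 + 3 = 6 bars.
6 (basic form) + 2 (link) = 8.
The elision shares a bar with the next section but does not change this unit's count.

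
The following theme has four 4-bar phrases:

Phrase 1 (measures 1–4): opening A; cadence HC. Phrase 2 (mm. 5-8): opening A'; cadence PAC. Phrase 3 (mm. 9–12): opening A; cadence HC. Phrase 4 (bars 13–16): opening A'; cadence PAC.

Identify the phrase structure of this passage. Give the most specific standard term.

The cadence pattern HC–PAC–HC–PAC is weak–strong twice, and phrases 3–4 restate phrases 1–2: a period heard twice, not a double period (which would end weakly at phrase 2).

repeated period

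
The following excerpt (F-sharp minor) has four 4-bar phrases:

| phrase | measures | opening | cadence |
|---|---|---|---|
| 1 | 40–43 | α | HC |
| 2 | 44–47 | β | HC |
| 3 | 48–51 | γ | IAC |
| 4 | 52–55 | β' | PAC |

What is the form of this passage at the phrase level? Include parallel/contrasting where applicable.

Four phrases in two halves: the first half (mm. 40–47) ends with a half cadence, the second (mm. 48–55) with a perfect authentic cadence — a large antecedent–consequent pair, i.e. a double period.
Phrase 3 begins with different material from phrase 1, making it contrasting.

contrasting double period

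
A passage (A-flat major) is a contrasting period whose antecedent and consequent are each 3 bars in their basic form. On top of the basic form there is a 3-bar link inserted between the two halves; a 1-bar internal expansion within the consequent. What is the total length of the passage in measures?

Basic contrasting period: 3 + 3 = 6 bars.
6 (basic form) + 3 (link) + 1 (internal expansion) = 10.

10 measures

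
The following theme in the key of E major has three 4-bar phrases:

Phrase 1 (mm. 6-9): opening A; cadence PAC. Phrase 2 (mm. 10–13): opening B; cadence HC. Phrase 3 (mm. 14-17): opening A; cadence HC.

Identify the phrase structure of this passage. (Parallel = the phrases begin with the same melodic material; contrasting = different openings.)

phrase group

The final phrase closes with a half cadence, which is not stronger than the preceding half cadence; the 3 phrases lack an overall antecedent–consequent design and so form a phrase group.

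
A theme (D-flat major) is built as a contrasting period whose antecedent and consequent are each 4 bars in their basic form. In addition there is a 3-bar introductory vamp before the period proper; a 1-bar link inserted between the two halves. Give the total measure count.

Basic contrasting period: 4 + 4 = 8 bars.
8 (basic form) + 3 (introduction) + 1 (link) = 12.

12 measures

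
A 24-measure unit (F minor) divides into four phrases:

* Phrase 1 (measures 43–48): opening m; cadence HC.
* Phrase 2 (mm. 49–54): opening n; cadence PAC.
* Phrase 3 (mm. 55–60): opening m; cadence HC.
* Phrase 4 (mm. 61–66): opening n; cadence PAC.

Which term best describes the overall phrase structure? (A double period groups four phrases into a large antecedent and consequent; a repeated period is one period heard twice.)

repeated period

The cadence pattern HC–PAC–HC–PAC is weak–strong twice, and phrases 3–4 restate phrases 1–2: a period heard twice, not a double period (which would end weakly at phrase 2).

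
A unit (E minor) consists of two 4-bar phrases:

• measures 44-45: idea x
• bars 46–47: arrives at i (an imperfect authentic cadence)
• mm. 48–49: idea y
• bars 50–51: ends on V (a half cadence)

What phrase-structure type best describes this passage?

The second phrase closes with a half cadence, which is not stronger than the first phrase's imperfect authentic cadence; without a weak→strong cadential pair there is no antecedent–consequent relationship, so this is a phrase group rather than a period.

phrase group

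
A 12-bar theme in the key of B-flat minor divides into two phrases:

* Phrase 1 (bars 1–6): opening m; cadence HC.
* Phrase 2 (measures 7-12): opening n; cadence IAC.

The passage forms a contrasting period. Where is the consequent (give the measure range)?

measures 7–12

The antecedent is the phrase ending with the weaker cadence (half cadence, phrase 1) and the consequent the one ending more conclusively (imperfect authentic cadence, phrase 2); the consequent is bars 7–12.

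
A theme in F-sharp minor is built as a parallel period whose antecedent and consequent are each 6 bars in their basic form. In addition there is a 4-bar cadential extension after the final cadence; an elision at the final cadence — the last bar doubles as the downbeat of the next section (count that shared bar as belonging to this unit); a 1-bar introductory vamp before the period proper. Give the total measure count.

Basic parallel period: 6 + 6 = 12 bars.
12 (basic form) + 4 (cadential extension) + 1 (introduction) = 17.
The elision shares a bar with the next section but does not change this unit's count.

17 measures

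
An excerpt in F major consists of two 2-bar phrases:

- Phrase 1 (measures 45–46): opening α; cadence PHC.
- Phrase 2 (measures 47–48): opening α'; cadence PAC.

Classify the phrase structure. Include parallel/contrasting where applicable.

Phrase 1 ends with a Phrygian half cadence (weaker) and phrase 2 with a perfect authentic cadence (stronger): antecedent + consequent = a period.
The two phrases open with the same material (α / α'), so the period is parallel.

parallel period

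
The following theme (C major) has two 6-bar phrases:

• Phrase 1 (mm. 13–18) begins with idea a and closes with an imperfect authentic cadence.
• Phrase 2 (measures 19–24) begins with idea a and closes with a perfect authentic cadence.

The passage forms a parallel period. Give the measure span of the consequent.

measures 19–24

The antecedent is the phrase ending with the weaker cadence (imperfect authentic cadence, phrase 1) and the consequent the one ending more conclusively (perfect authentic cadence, phrase 2); the consequent is measures 19–24.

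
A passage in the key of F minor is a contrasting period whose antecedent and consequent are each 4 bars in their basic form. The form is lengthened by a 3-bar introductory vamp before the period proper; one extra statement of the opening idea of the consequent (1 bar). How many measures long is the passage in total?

12 measures

Basic contrasting period: 4 + 4 = 8 bars.
8 (basic form) + 3 (introduction) + 1 (extra statement) = 12.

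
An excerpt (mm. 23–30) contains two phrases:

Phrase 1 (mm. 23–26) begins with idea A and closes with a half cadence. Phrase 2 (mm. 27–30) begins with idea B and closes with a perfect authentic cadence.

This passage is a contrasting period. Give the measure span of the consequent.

measures 27–30

The antecedent is the phrase ending with the weaker cadence (half cadence, phrase 1) and the consequent the one ending more conclusively (perfect authentic cadence, phrase 2); the consequent is measures 27-30.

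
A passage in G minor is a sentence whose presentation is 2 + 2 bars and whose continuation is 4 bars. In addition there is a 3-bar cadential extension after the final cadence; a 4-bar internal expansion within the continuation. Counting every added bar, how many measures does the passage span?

15 measures

Basic sentence: 2 + 2 + 4 = 8 bars.
8 (basic form) + 3 (cadential extension) + 4 (internal expansion) = 15.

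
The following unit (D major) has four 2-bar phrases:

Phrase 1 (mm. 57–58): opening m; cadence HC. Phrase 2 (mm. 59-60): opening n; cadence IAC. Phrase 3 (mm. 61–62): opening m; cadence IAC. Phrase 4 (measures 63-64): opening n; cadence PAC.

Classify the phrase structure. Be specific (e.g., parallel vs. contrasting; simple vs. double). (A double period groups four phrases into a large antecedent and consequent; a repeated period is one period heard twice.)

Four phrases in two halves: the first half (mm. 57–60) ends with an imperfect authentic cadence, the second (measures 61–64) with a perfect authentic cadence — a large antecedent–consequent pair, i.e. a double period.
Phrase 3 begins with the same material as phrase 1, making it parallel.

parallel double period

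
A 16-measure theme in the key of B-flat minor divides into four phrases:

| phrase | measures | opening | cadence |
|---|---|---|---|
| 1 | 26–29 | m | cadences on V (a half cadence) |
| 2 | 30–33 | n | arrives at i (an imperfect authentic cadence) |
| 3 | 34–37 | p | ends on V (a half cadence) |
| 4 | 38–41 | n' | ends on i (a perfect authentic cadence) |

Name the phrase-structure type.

Four phrases in two halves: the first half (mm. 26–33) ends with an imperfect authentic cadence, the second (mm. 34–41) with a perfect authentic cadence — a large antecedent–consequent pair, i.e. a double period.
Phrase 3 begins with different material from phrase 1, making it contrasting.

contrasting double period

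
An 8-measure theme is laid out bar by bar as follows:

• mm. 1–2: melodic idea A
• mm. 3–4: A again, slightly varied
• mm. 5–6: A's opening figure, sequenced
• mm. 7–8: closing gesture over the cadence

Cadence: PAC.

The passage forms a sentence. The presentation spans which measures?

The presentation of a sentence is the basic idea (measures 1–2) plus its repetition (mm. 3-4); the presentation is therefore bars 1–4.

measures 1–4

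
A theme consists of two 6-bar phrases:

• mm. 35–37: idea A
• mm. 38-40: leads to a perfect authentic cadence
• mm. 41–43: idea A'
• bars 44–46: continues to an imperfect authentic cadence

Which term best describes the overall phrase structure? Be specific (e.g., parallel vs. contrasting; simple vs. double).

phrase group

The second phrase closes with an imperfect authentic cadence, which is not stronger than the first phrase's perfect authentic cadence; without a weak→strong cadential pair there is no antecedent–consequent relationship, so this is a phrase group rather than a period.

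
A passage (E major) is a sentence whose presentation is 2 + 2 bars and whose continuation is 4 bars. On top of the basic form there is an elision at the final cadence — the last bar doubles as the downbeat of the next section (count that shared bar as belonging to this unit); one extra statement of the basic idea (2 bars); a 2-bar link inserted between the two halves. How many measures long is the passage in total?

Basic sentence: 2 + 2 + 4 = 8 bars.
8 (basic form) + 2 (extra statement) + 2 (link) = 12.
The elision shares a bar with the next section but does not change this unit's count.

12 measures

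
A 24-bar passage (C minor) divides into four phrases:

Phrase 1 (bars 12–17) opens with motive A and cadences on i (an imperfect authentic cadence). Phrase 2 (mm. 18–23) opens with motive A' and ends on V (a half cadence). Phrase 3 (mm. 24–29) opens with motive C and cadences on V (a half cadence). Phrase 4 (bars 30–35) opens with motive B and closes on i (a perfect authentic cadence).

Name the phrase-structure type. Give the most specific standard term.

contrasting double period

Four phrases in two halves: the first half (measures 12–23) ends with a half cadence, the second (mm. 24–35) with a perfect authentic cadence — a large antecedent–consequent pair, i.e. a double period.
Phrase 3 begins with different material from phrase 1, making it contrasting.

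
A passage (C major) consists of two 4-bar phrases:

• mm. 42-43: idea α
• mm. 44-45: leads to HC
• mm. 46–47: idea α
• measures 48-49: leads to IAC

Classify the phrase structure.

Phrase 1 ends with a half cadence (weaker) and phrase 2 with an imperfect authentic cadence (stronger): antecedent + consequent = a period.
The two phrases open with the same material (α / α), so the period is parallel.

parallel period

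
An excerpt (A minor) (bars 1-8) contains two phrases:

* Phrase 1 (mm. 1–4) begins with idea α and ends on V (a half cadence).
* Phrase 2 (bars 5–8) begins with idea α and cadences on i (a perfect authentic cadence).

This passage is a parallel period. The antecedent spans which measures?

The antecedent is the phrase ending with the weaker cadence (half cadence, phrase 1) and the consequent the one ending more conclusively (perfect authentic cadence, phrase 2); the antecedent is mm. 1–4.

measures 1–4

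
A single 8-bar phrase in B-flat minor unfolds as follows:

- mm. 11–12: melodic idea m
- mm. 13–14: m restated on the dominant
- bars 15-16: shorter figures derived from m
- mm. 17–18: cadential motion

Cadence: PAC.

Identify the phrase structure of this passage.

Basic idea (bars 11–12) + its repetition (measures 13–14) form the presentation; fragmentation and cadence (bars 15–18) form the continuation — the 8-bar whole is a sentence.

sentence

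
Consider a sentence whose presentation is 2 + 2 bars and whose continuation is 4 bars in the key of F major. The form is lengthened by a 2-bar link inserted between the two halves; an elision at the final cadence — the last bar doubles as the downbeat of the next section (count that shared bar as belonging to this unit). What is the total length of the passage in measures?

Basic sentence: 2 + 2 + 4 = 8 bars.
8 (basic form) + 2 (link) = 10.
The elision shares a bar with the next section but does not change this unit's count.

10 measures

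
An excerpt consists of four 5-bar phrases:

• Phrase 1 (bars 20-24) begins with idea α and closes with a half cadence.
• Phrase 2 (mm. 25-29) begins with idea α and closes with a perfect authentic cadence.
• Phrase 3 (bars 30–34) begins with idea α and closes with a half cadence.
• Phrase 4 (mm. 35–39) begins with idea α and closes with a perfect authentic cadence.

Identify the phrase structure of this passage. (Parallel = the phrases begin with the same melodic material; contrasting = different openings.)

The cadence pattern HC–PAC–HC–PAC is weak–strong twice, and phrases 3–4 restate phrases 1–2: a period heard twice, not a double period (which would end weakly at phrase 2).

repeated period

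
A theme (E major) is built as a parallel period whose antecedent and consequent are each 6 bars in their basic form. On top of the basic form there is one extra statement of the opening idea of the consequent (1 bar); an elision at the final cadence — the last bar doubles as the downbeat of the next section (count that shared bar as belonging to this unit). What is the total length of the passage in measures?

Basic parallel period: 6 + 6 = 12 bars.
12 (basic form) + 1 (extra statement) = 13.
The elision shares a bar with the next section but does not change this unit's count.

13 measures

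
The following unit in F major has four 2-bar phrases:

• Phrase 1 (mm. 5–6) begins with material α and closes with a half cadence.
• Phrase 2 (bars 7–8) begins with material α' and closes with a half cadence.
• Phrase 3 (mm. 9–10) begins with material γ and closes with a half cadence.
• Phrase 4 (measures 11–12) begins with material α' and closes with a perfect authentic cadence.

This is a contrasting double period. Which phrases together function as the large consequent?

In a double period the first pair of phrases (ending half cadence) is the large antecedent and the second pair (ending perfect authentic cadence) is the large consequent; the consequent is phrases 3 and 4.

phrases 3 and 4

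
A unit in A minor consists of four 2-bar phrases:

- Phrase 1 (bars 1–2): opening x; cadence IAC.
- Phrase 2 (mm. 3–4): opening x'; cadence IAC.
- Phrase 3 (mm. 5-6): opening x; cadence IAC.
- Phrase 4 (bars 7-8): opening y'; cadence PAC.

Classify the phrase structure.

Four phrases in two halves: the first half (measures 1–4) ends with an imperfect authentic cadence, the second (bars 5–8) with a perfect authentic cadence — a large antecedent–consequent pair, i.e. a double period.
Phrase 3 begins with the same material as phrase 1, making it parallel.

parallel double period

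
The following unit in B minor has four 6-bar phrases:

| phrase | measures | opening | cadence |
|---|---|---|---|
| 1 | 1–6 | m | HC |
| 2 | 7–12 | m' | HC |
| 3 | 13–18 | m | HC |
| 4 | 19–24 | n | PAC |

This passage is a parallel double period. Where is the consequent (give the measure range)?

measures 13–24

In a double period the four phrases pair into a large antecedent (phrases 1–2, ending half cadence) and a large consequent (phrases 3–4, ending perfect authentic cadence). The consequent spans mm. 13–24.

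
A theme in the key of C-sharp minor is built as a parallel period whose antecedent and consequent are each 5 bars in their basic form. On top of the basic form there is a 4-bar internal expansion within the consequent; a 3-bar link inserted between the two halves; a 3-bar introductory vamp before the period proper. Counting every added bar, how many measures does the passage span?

Basic parallel period: 5 + 5 = 10 bars.
10 (basic form) + 4 (internal expansion) + 3 (link) + 3 (introduction) = 20.

20 measures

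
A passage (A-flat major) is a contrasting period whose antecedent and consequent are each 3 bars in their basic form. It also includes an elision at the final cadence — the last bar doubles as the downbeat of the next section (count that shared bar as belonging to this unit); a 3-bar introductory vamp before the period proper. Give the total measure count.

Basic contrasting period: 3 + 3 = 6 bars.
6 (basic form) + 3 (introduction) = 9.
The elision shares a bar with the next section but does not change this unit's count.

9 measures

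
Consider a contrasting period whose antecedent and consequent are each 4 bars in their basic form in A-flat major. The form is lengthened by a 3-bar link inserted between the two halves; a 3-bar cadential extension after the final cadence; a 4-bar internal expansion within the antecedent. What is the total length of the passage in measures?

18 measures

Basic contrasting period: 4 + 4 = 8 bars.
8 (basic form) + 3 (link) + 3 (cadential extension) + 4 (internal expansion) = 18.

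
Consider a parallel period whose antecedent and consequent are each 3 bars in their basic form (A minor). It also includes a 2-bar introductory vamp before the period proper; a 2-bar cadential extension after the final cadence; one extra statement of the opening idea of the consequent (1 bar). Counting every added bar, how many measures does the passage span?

11 measures

Basic parallel period: 3 + 3 = 6 bars.
6 (basic form) + 2 (introduction) + 2 (cadential extension) + 1 (extra statement) = 11.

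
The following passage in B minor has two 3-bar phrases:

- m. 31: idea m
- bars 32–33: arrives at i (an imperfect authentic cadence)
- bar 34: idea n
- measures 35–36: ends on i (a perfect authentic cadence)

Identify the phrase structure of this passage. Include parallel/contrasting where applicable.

contrasting period

Phrase 1 ends with an imperfect authentic cadence (weaker) and phrase 2 with a perfect authentic cadence (stronger): antecedent + consequent = a period.
The two phrases open with different material (m / n), so the period is contrasting.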